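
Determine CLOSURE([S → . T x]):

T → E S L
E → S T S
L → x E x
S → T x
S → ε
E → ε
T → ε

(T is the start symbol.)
{ [E → . S T S], [E → .], [S → . T x], [S → .], [T → . E S L], [T → .] }

To compute CLOSURE, for each item [A → α.Bβ] where B is a non-terminal, add [B → .γ] for all productions B → γ; repeat for the newly added items until nothing changes.

Start with: [S → . T x]
  [S → . T x] has the dot before T: add [T → . E S L], [T → .]
  [T → . E S L] has the dot before E: add [E → . S T S], [E → .]
  [E → . S T S] has the dot before S: add [S → .]
No further items can be added.

CLOSURE = { [E → . S T S], [E → .], [S → . T x], [S → .], [T → . E S L], [T → .] }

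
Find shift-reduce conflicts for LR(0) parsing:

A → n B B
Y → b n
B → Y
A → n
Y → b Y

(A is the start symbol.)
Yes — I2: [A → n .] vs [Y → . b Y]

A shift-reduce conflict occurs when an LR(0) state has both:
  - a complete (reduce) item [A → α .] (dot at the end), and
  - a shift item [B → β . c γ] (dot before a terminal).

Augment with A' → A and build the canonical LR(0) collection (I0 = CLOSURE({[A' → . A]}), then GOTO on every symbol after a dot until no new states appear). It has 9 states:
  I0: { [A → . n B B], [A → . n], [A' → . A] }  — shift
  I1: { [A' → A .] }  — accept
  I2: { [A → n . B B], [A → n .], [B → . Y], [Y → . b Y], [Y → . b n] }  — shift, reduce
  I3: { [A → n B . B], [B → . Y], [Y → . b Y], [Y → . b n] }  — shift
  I4: { [B → Y .] }  — reduce
  I5: { [Y → . b Y], [Y → . b n], [Y → b . Y], [Y → b . n] }  — shift
  I6: { [Y → b Y .] }  — reduce
  I7: { [Y → b n .] }  — reduce
  I8: { [A → n B B .] }  — reduce

I2 contains reduce item [A → n .] and shift items [Y → . b Y], [Y → . b n] — shift-reduce conflict.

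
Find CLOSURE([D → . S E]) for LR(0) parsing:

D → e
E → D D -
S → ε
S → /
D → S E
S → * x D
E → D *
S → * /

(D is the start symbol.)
To compute CLOSURE, for each item [A → α.Bβ] where B is a non-terminal, add [B → .γ] for all productions B → γ; repeat for the newly added items until nothing changes.

Start with: [D → . S E]
  [D → . S E] has the dot before S: add [S → .], [S → . /], [S → . * x D], [S → . * /]
No further items can be added.

CLOSURE = { [D → . S E], [S → . * /], [S → . * x D], [S → . /], [S → .] }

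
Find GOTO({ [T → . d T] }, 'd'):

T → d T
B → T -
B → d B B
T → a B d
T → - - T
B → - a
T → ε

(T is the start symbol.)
{ [T → . - - T], [T → . a B d], [T → . d T], [T → .], [T → d . T] }

GOTO(I, 'd') = CLOSURE({ [A → αX.β] : [A → α.Xβ] ∈ I, X = 'd' })

Items with dot before 'd', with the dot advanced:
  [T → . d T] → [T → d . T]
Closure of the advanced items:
  [T → d . T] has the dot before T: add [T → . d T], [T → . a B d], [T → . - - T], [T → .]

GOTO = { [T → . - - T], [T → . a B d], [T → . d T], [T → .], [T → d . T] }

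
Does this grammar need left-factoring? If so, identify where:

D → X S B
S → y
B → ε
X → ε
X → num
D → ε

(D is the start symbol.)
No, left-factoring is not needed

Left-factoring is needed when two productions for the same non-terminal
share a common prefix on the right-hand side.

Productions for D:
  D → X S B
  D → ε
Productions for X:
  X → ε
  X → num

No common prefixes found.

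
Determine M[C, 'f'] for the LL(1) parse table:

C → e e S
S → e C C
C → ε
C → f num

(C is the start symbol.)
To find M[C, 'f'], we find productions for C where 'f' is in the predict set (PREDICT(N → α) = (FIRST(α) \ {ε}) ∪ (FOLLOW(N) if α ⇒* ε)).

Relevant sets:
  FOLLOW(C) = { $, 'e', 'f' }

C → e e S: PREDICT = { 'e' }
C → ε: PREDICT = { $, 'e', 'f' }
  'f' is in predict set, so this production goes in M[C, 'f']
C → f num: PREDICT = { 'f' }
  'f' is in predict set, so this production goes in M[C, 'f']

M[C, 'f'] = C → ε, C → f num  (a multiply-defined cell — the grammar is not LL(1))

Answer: C → ε, C → f num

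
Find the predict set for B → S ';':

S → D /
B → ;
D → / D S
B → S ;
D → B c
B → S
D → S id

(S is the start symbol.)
{ '/', ';' }

PREDICT(B → S ';') = (FIRST(RHS) \ {ε}) ∪ (FOLLOW(B) if ε ∈ FIRST(RHS), i.e. RHS ⇒* ε)
FIRST(S) = { '/', ';' }
FIRST(S ';') = { '/', ';' }
ε ∉ FIRST(S ';'), so FOLLOW(B) is not added.
PREDICT(B → S ';') = { '/', ';' }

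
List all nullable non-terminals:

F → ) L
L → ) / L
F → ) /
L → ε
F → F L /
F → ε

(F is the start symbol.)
A non-terminal is nullable if it can derive ε (the empty string): either it has an ε-production, or it has a production whose right-hand side consists entirely of nullable non-terminals.

ε-productions: L → ε, F → ε
So L, F are immediately nullable.
Every non-terminal is now nullable.
Nullable = { 'F', 'L' }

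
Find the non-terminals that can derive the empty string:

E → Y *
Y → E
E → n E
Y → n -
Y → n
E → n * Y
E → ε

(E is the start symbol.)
A non-terminal is nullable if it can derive ε (the empty string): either it has an ε-production, or it has a production whose right-hand side consists entirely of nullable non-terminals.

ε-productions: E → ε
So E is immediately nullable.
Y → E: every symbol on the right is nullable, so Y is nullable too.
Every non-terminal is now nullable.
Nullable = { 'E', 'Y' }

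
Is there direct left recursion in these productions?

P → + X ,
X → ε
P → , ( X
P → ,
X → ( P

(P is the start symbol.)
No direct left recursion

P → + X ,: starts with '+'
X → ε: starts with ε
P → , ( X: starts with ','
P → ,: starts with ','
X → ( P: starts with '('

No direct left recursion found.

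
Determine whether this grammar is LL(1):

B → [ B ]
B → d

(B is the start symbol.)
Yes, the grammar is LL(1).

For B:
  PREDICT(B → '[' B ']') = { '[' }
  PREDICT(B → d) = { 'd' }

All predict sets are disjoint. The grammar IS LL(1).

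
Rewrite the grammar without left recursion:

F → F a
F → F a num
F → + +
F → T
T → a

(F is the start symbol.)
F is directly left-recursive. The standard transformation for
  A → A α₁ | ... | A α_m | β₁ | ... | β_n
is
  A  → β₁ A' | ... | β_n A'
  A' → α₁ A' | ... | α_m A' | ε

F → + + becomes F → + + F'
F → T becomes F → T F'
F → F a becomes F' → a F'
F → F a num becomes F' → a num F'
Add F' → ε

Productions for other non-terminals are unchanged:
  T → a

Resulting grammar:
F → + + F'
F → T F'
F' → a F'
F' → a num F'
F' → ε
T → a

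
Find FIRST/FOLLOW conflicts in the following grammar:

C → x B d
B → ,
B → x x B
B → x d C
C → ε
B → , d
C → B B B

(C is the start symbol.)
Yes. C → x B d with FOLLOW(C) on { 'x' }; C → B B B with FOLLOW(C) on { ',', 'x' }

A FIRST/FOLLOW conflict occurs when a non-terminal N has a nullable alternative N → β (β ⇒* ε) and another alternative N → α with FIRST(α) ∩ FOLLOW(N) ≠ ∅: on such a lookahead the parser cannot decide between expanding α and letting N vanish via β.

Nullable non-terminals: C.
FIRST sets used below: FIRST(B) = { ',', 'x' }

C: nullable alternative(s) C → ε; FOLLOW(C) = { $, ',', 'd', 'x' }
  C → x B d: FIRST \ {ε} = { 'x' } — overlaps FOLLOW(C) on { 'x' }: CONFLICT
  C → ε: FIRST \ {ε} = { } — this is the only nullable alternative, skip
  C → B B B: FIRST \ {ε} = { ',', 'x' } — overlaps FOLLOW(C) on { ',', 'x' }: CONFLICT

B has no nullable alternative, so no FIRST/FOLLOW check is needed there.

So the grammar has 2 FIRST/FOLLOW conflicts (marked CONFLICT above).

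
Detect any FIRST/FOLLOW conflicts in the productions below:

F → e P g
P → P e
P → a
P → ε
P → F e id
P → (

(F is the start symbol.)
A FIRST/FOLLOW conflict occurs when a non-terminal N has a nullable alternative N → β (β ⇒* ε) and another alternative N → α with FIRST(α) ∩ FOLLOW(N) ≠ ∅: on such a lookahead the parser cannot decide between expanding α and letting N vanish via β.

Nullable non-terminals: P.
FIRST sets used below: FIRST(P) = { '(', 'a', 'e', ε }, FIRST(F) = { 'e' }

P: nullable alternative(s) P → ε; FOLLOW(P) = { 'e', 'g' }
  P → P e: FIRST \ {ε} = { '(', 'a', 'e' } — overlaps FOLLOW(P) on { 'e' }: CONFLICT
  P → a: FIRST \ {ε} = { 'a' } — disjoint from FOLLOW(P)
  P → ε: FIRST \ {ε} = { } — this is the only nullable alternative, skip
  P → F e id: FIRST \ {ε} = { 'e' } — overlaps FOLLOW(P) on { 'e' }: CONFLICT
  P → (: FIRST \ {ε} = { '(' } — disjoint from FOLLOW(P)

F has no nullable alternative, so no FIRST/FOLLOW check is needed there.

So the grammar has 2 FIRST/FOLLOW conflicts (marked CONFLICT above).

Answer: Yes. P → P e with FOLLOW(P) on { 'e' }; P → F e id with FOLLOW(P) on { 'e' }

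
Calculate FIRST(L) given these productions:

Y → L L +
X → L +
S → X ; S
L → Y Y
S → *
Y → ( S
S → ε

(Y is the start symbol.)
To compute FIRST(L), examine every production with L on the left-hand side, reading each right-hand side left to right until a non-nullable symbol is reached.

FIRST sets of the other non-terminals involved (by the same procedure, iterated to a fixed point):
  FIRST(Y) = { '(' }

From L → Y Y:
  - Y is a non-terminal: add FIRST(Y) \ {ε} = { '(' }
    Y is not nullable, so stop

Collecting: FIRST(L) = { '(' }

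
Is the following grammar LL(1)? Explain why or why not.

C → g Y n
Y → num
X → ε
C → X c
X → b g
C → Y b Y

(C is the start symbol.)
A grammar is LL(1) if for each non-terminal N with multiple productions, the predict sets of those productions are pairwise disjoint, where PREDICT(N → α) = (FIRST(α) \ {ε}) ∪ (FOLLOW(N) if α ⇒* ε).

Relevant sets:
  FIRST(X) = { 'b', ε }
  FIRST(Y) = { 'num' }
  FOLLOW(X) = { 'c' }

For C:
  PREDICT(C → g Y n) = { 'g' }
  PREDICT(C → X c) = { 'b', 'c' }
  PREDICT(C → Y b Y) = { 'num' }
For X:
  PREDICT(X → ε) = { 'c' }
  PREDICT(X → b g) = { 'b' }
Y has a single production, so nothing to check there.

All predict sets are disjoint. The grammar IS LL(1).

Answer: Yes, the grammar is LL(1).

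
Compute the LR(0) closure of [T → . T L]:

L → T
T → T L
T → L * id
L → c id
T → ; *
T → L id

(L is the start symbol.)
Start with: [T → . T L]
  [T → . T L] has the dot before T: add [T → . L * id], [T → . ; *], [T → . L id]
  [T → . L * id] has the dot before L: add [L → . T], [L → . c id]
No further items can be added.

CLOSURE = { [L → . T], [L → . c id], [T → . ; *], [T → . L * id], [T → . L id], [T → . T L] }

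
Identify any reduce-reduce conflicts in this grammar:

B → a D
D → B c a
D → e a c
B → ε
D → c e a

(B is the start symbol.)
No reduce-reduce conflicts

Augment with B' → B and build the canonical LR(0) collection (I0 = CLOSURE({[B' → . B]}), then GOTO on every symbol after a dot until no new states appear). It has 13 states:
  I0: { [B → . a D], [B → .], [B' → . B] }  — shift, reduce
  I1: { [B' → B .] }  — accept
  I2: { [B → . a D], [B → .], [B → a . D], [D → . B c a], [D → . c e a], [D → . e a c] }  — shift, reduce
  I3: { [D → B . c a] }  — shift
  I4: { [B → a D .] }  — reduce
  I5: { [D → c . e a] }  — shift
  I6: { [D → e . a c] }  — shift
  I7: { [D → e a . c] }  — shift
  I8: { [D → e a c .] }  — reduce
  I9: { [D → c e . a] }  — shift
  I10: { [D → c e a .] }  — reduce
  I11: { [D → B c . a] }  — shift
  I12: { [D → B c a .] }  — reduce

No state contains more than one complete item.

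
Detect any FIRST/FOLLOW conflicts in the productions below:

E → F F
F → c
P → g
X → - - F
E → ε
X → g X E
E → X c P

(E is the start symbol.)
Nullable non-terminals: E.
FIRST sets used below: FIRST(F) = { 'c' }, FIRST(X) = { '-', 'g' }

E: nullable alternative(s) E → ε; FOLLOW(E) = { $, '-', 'c', 'g' }
  E → F F: FIRST \ {ε} = { 'c' } — overlaps FOLLOW(E) on { 'c' }: CONFLICT
  E → ε: FIRST \ {ε} = { } — this is the only nullable alternative, skip
  E → X c P: FIRST \ {ε} = { '-', 'g' } — overlaps FOLLOW(E) on { '-', 'g' }: CONFLICT

F, P, X have no nullable alternative, so no FIRST/FOLLOW check is needed there.

So the grammar has 2 FIRST/FOLLOW conflicts (marked CONFLICT above).

Answer: Yes. E → F F with FOLLOW(E) on { 'c' }; E → X c P with FOLLOW(E) on { '-', 'g' }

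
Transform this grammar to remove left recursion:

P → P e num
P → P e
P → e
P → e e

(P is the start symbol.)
P → e P'
P → e e P'
P' → e num P'
P' → e P'
P' → ε

P is directly left-recursive. The standard transformation for
  A → A α₁ | ... | A α_m | β₁ | ... | β_n
is
  A  → β₁ A' | ... | β_n A'
  A' → α₁ A' | ... | α_m A' | ε

P → e becomes P → e P'
P → e e becomes P → e e P'
P → P e num becomes P' → e num P'
P → P e becomes P' → e P'
Add P' → ε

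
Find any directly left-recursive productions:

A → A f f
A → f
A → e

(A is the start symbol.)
A → A f f: LEFT RECURSIVE (starts with A)
A → f: starts with f
A → e: starts with e

The grammar has direct left recursion on: A.

Answer: Yes, A is left-recursive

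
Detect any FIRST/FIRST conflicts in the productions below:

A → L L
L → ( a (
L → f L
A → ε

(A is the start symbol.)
A FIRST/FIRST conflict occurs when two productions N → α and N → β for the same non-terminal have FIRST(α) ∩ FIRST(β) ≠ ∅ (with ε ∈ FIRST of a nullable right-hand side, so two nullable alternatives also conflict).

FIRST sets of the non-terminals at (or reachable through a nullable prefix from) the front of some alternative:
  FIRST(L) = { '(', 'f' }

Productions for A:
  A → L L: FIRST = { '(', 'f' }
  A → ε: FIRST = { ε }
Productions for L:
  L → ( a (: FIRST = { '(' }
  L → f L: FIRST = { 'f' }

All alternatives of each non-terminal have pairwise disjoint FIRST sets.

Answer: No FIRST/FIRST conflicts.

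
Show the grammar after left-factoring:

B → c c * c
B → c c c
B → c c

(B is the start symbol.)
Left-factoring transforms A → αβ₁ | αβ₂ into A → αA' and A' → β₁ | β₂
(α is the longest common prefix among the alternatives). Repeat until
no nonterminal has two alternatives with a common prefix.

Round 1: B has alternatives sharing prefix 'c c'. Introduce B': B → c c B'
  Add: B' → * c
  Add: B' → c
  Add: B' → ε

No remaining common prefixes — done.

Resulting grammar:
B → c c B'
B' → * c
B' → c
B' → ε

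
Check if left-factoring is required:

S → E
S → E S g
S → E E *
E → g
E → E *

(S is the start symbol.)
Left-factoring is needed when two productions for the same non-terminal
share a common prefix on the right-hand side.

Productions for S:
  S → E
  S → E S g
  S → E E *
Productions for E:
  E → g
  E → E *

Found common prefix 'E' in productions for S

Answer: Yes, S has productions with common prefix 'E'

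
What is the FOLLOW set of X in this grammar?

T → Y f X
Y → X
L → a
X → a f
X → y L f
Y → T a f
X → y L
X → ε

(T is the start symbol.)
In T → Y f X: X is at the end, add FOLLOW(T)
In Y → X: X is at the end, add FOLLOW(Y)

The FOLLOW sets referred to above (computed the same way, to a fixed point):
  FOLLOW(T) = { $, 'a' }
  FOLLOW(Y) = { 'f' }

Taking the union: FOLLOW(X) = { $, 'a', 'f' }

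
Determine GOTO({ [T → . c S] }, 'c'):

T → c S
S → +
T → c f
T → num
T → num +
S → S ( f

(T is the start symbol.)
GOTO(I, 'c') = CLOSURE({ [A → αX.β] : [A → α.Xβ] ∈ I, X = 'c' })

Items with dot before 'c', with the dot advanced:
  [T → . c S] → [T → c . S]
Closure of the advanced items:
  [T → c . S] has the dot before S: add [S → . +], [S → . S ( f]

GOTO = { [S → . +], [S → . S ( f], [T → c . S] }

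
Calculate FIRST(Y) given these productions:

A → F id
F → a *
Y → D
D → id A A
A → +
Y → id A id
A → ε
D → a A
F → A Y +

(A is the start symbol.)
{ 'a', 'id' }

To compute FIRST(Y), examine every production with Y on the left-hand side, reading each right-hand side left to right until a non-nullable symbol is reached.

FIRST sets of the other non-terminals involved (by the same procedure, iterated to a fixed point):
  FIRST(D) = { 'a', 'id' }

From Y → D:
  - D is a non-terminal: add FIRST(D) \ {ε} = { 'a', 'id' }
    D is not nullable, so stop
From Y → id A id:
  - id is a terminal: add 'id' and stop

Collecting: FIRST(Y) = { 'a', 'id' }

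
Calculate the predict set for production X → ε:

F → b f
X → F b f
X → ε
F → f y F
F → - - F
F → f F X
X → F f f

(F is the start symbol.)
{ $, '-', 'b', 'f' }

PREDICT(X → ε) = (FIRST(RHS) \ {ε}) ∪ (FOLLOW(X) if ε ∈ FIRST(RHS), i.e. RHS ⇒* ε)
The right-hand side is ε (FIRST(ε) = { ε }), so the predict set is FOLLOW(X) = { $, '-', 'b', 'f' }
PREDICT(X → ε) = { $, '-', 'b', 'f' }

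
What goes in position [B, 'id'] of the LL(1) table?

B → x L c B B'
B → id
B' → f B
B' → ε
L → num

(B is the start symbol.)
To find M[B, 'id'], we find productions for B where 'id' is in the predict set (PREDICT(N → α) = (FIRST(α) \ {ε}) ∪ (FOLLOW(N) if α ⇒* ε)).

B → x L c B B': PREDICT = { 'x' }
B → id: PREDICT = { 'id' }
  'id' is in predict set, so this production goes in M[B, 'id']

M[B, 'id'] = B → id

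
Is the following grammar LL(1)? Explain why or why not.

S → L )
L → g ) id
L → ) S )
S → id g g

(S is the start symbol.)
A grammar is LL(1) if for each non-terminal N with multiple productions, the predict sets of those productions are pairwise disjoint, where PREDICT(N → α) = (FIRST(α) \ {ε}) ∪ (FOLLOW(N) if α ⇒* ε).

Relevant sets:
  FIRST(L) = { ')', 'g' }

For S:
  PREDICT(S → L ')') = { ')', 'g' }
  PREDICT(S → id g g) = { 'id' }
For L:
  PREDICT(L → g ')' id) = { 'g' }
  PREDICT(L → ')' S ')') = { ')' }

All predict sets are disjoint. The grammar IS LL(1).

Answer: Yes, the grammar is LL(1).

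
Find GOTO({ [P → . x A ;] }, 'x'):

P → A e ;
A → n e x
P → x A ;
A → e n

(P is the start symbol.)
{ [A → . e n], [A → . n e x], [P → x . A ;] }

GOTO(I, 'x') = CLOSURE({ [A → αX.β] : [A → α.Xβ] ∈ I, X = 'x' })

Items with dot before 'x', with the dot advanced:
  [P → . x A ;] → [P → x . A ;]
Closure of the advanced items:
  [P → x . A ;] has the dot before A: add [A → . n e x], [A → . e n]

GOTO = { [A → . e n], [A → . n e x], [P → x . A ;] }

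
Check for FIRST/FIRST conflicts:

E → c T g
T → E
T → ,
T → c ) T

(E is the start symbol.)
Yes. T → E / T → c ')' T on { 'c' }

FIRST sets of the non-terminals at (or reachable through a nullable prefix from) the front of some alternative:
  FIRST(E) = { 'c' }

Productions for T:
  T → E: FIRST = { 'c' }
  T → ,: FIRST = { ',' }
  T → c ) T: FIRST = { 'c' }
E has only one production, so no FIRST/FIRST conflict is possible there.

Conflict for T: T → E and T → c ) T
  Overlap: { 'c' }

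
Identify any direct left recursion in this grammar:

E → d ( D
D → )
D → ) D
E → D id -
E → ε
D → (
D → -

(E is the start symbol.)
No direct left recursion

Direct left recursion occurs when N → N α for some non-terminal N (the right-hand side begins with the left-hand side itself).

E → d ( D: starts with d
D → ): starts with ')'
D → ) D: starts with ')'
E → D id -: starts with D
E → ε: starts with ε
D → (: starts with '('
D → -: starts with '-'

No direct left recursion found.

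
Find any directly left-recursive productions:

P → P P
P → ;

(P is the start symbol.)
Yes, P is left-recursive

Direct left recursion occurs when N → N α for some non-terminal N (the right-hand side begins with the left-hand side itself).

P → P P: LEFT RECURSIVE (starts with P)
P → ;: starts with ';'

The grammar has direct left recursion on: P.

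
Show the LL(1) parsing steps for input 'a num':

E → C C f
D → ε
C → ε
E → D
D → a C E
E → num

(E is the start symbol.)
Stack is shown with the top on the left.

Stack    Input    Action
------------------------
E $      a num $  output E → D
D $      a num $  output D → a C E
a C E $  a num $  match 'a'
C E $    num $    output C → ε
E $      num $    output E → num
num $    num $    match 'num'
$        $        accept

The string is accepted.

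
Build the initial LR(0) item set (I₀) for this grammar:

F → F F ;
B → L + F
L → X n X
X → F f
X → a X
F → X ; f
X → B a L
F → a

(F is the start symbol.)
First, augment the grammar with F' → F
I₀ = CLOSURE({ [F' → . F] }):
  [F' → . F] has the dot before F: add [F → . F F ;], [F → . X ; f], [F → . a]
  [F → . X ; f] has the dot before X: add [X → . F f], [X → . a X], [X → . B a L]
  [X → . B a L] has the dot before B: add [B → . L + F]
  [B → . L + F] has the dot before L: add [L → . X n X]
No further items can be added.

I₀ = { [B → . L + F], [F → . F F ;], [F → . X ; f], [F → . a], [F' → . F], [L → . X n X], [X → . B a L], [X → . F f], [X → . a X] }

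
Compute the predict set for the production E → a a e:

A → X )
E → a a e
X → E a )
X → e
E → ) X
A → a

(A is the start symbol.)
PREDICT(E → a a e) = (FIRST(RHS) \ {ε}) ∪ (FOLLOW(E) if ε ∈ FIRST(RHS), i.e. RHS ⇒* ε)
FIRST(a a e) = { 'a' }
ε ∉ FIRST(a a e), so FOLLOW(E) is not added.
PREDICT(E → a a e) = { 'a' }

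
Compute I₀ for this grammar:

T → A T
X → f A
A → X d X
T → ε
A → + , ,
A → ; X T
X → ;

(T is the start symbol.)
{ [A → . + , ,], [A → . ; X T], [A → . X d X], [T → . A T], [T → .], [T' → . T], [X → . ;], [X → . f A] }

First, augment the grammar with T' → T
I₀ = CLOSURE({ [T' → . T] }):
  [T' → . T] has the dot before T: add [T → . A T], [T → .]
  [T → . A T] has the dot before A: add [A → . X d X], [A → . + , ,], [A → . ; X T]
  [A → . X d X] has the dot before X: add [X → . f A], [X → . ;]
No further items can be added.

I₀ = { [A → . + , ,], [A → . ; X T], [A → . X d X], [T → . A T], [T → .], [T' → . T], [X → . ;], [X → . f A] }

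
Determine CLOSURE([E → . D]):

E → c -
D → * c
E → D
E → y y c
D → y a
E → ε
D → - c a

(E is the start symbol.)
To compute CLOSURE, for each item [A → α.Bβ] where B is a non-terminal, add [B → .γ] for all productions B → γ; repeat for the newly added items until nothing changes.

Start with: [E → . D]
  [E → . D] has the dot before D: add [D → . * c], [D → . y a], [D → . - c a]
No further items can be added.

CLOSURE = { [D → . * c], [D → . - c a], [D → . y a], [E → . D] }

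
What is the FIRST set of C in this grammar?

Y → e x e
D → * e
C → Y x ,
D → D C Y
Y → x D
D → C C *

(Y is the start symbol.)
To compute FIRST(C), examine every production with C on the left-hand side, reading each right-hand side left to right until a non-nullable symbol is reached.

FIRST sets of the other non-terminals involved (by the same procedure, iterated to a fixed point):
  FIRST(Y) = { 'e', 'x' }

From C → Y x ,:
  - Y is a non-terminal: add FIRST(Y) \ {ε} = { 'e', 'x' }
    Y is not nullable, so stop

Collecting: FIRST(C) = { 'e', 'x' }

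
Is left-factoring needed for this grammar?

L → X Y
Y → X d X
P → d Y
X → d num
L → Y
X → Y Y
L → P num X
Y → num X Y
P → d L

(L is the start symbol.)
Yes, P has productions with common prefix 'd'

Left-factoring is needed when two productions for the same non-terminal
share a common prefix on the right-hand side.

Productions for L:
  L → X Y
  L → Y
  L → P num X
Productions for Y:
  Y → X d X
  Y → num X Y
Productions for P:
  P → d Y
  P → d L
Productions for X:
  X → d num
  X → Y Y

Found common prefix 'd' in productions for P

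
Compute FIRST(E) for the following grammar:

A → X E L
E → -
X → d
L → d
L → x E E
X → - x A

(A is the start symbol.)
{ '-' }

To compute FIRST(E), examine every production with E on the left-hand side, reading each right-hand side left to right until a non-nullable symbol is reached.

From E → -:
  - '-' is a terminal: add '-' and stop

Collecting: FIRST(E) = { '-' }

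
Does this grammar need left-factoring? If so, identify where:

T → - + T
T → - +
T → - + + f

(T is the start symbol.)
Yes, T has productions with common prefix '- +'

Left-factoring is needed when two productions for the same non-terminal
share a common prefix on the right-hand side.

Productions for T:
  T → - + T
  T → - +
  T → - + + f

Found common prefix '- +' in productions for T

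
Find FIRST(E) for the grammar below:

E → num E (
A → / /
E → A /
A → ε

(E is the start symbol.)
{ '/', 'num' }

To compute FIRST(E), examine every production with E on the left-hand side, reading each right-hand side left to right until a non-nullable symbol is reached.

FIRST sets of the other non-terminals involved (by the same procedure, iterated to a fixed point):
  FIRST(A) = { '/', ε }

From E → num E (:
  - num is a terminal: add 'num' and stop
From E → A /:
  - A is a non-terminal: add FIRST(A) \ {ε} = { '/' }
    A is nullable, so continue to the next symbol
  - '/' is a terminal: add '/' and stop

Collecting: FIRST(E) = { '/', 'num' }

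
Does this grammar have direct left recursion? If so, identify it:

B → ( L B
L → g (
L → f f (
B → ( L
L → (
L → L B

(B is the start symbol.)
Yes, L is left-recursive

Direct left recursion occurs when N → N α for some non-terminal N (the right-hand side begins with the left-hand side itself).

B → ( L B: starts with '('
L → g (: starts with g
L → f f (: starts with f
B → ( L: starts with '('
L → (: starts with '('
L → L B: LEFT RECURSIVE (starts with L)

The grammar has direct left recursion on: L.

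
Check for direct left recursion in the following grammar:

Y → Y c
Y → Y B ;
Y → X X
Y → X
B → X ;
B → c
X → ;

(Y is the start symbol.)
Direct left recursion occurs when N → N α for some non-terminal N (the right-hand side begins with the left-hand side itself).

Y → Y c: LEFT RECURSIVE (starts with Y)
Y → Y B ;: LEFT RECURSIVE (starts with Y)
Y → X X: starts with X
Y → X: starts with X
B → X ;: starts with X
B → c: starts with c
X → ;: starts with ';'

The grammar has direct left recursion on: Y.

Answer: Yes, Y is left-recursive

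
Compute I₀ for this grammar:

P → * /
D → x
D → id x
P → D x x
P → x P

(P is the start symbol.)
{ [D → . id x], [D → . x], [P → . * /], [P → . D x x], [P → . x P], [P' → . P] }

First, augment the grammar with P' → P
I₀ = CLOSURE({ [P' → . P] }):
  [P' → . P] has the dot before P: add [P → . * /], [P → . D x x], [P → . x P]
  [P → . D x x] has the dot before D: add [D → . x], [D → . id x]
No further items can be added.

I₀ = { [D → . id x], [D → . x], [P → . * /], [P → . D x x], [P → . x P], [P' → . P] }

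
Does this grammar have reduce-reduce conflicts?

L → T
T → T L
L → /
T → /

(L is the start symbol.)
A reduce-reduce conflict occurs when an LR(0) state has two complete items [A → α .] and [B → β .] — both call for a reduction, and with no lookahead the parser cannot choose between them.

Augment with L' → L and build the canonical LR(0) collection (I0 = CLOSURE({[L' → . L]}), then GOTO on every symbol after a dot until no new states appear). It has 5 states:
  I0: { [L → . /], [L → . T], [L' → . L], [T → . /], [T → . T L] }  — shift
  I1: { [L → / .], [T → / .] }  — 2 reduces
  I2: { [L' → L .] }  — accept
  I3: { [L → . /], [L → . T], [L → T .], [T → . /], [T → . T L], [T → T . L] }  — shift, reduce
  I4: { [T → T L .] }  — reduce

I1 contains complete items [L → / .], [T → / .] — reduce-reduce conflict.

Answer: Yes — I1: [L → / .] vs [T → / .]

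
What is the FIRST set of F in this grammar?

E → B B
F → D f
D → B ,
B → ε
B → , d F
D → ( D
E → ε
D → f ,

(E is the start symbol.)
{ '(', ',', 'f' }

FIRST sets of the other non-terminals involved (by the same procedure, iterated to a fixed point):
  FIRST(D) = { '(', ',', 'f' }

From F → D f:
  - D is a non-terminal: add FIRST(D) \ {ε} = { '(', ',', 'f' }
    D is not nullable, so stop

Collecting: FIRST(F) = { '(', ',', 'f' }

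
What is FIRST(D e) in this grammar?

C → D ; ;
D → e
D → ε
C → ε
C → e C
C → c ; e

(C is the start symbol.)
{ 'e' }

FIRST sets of the non-terminals involved (from the grammar, by fixed-point iteration):
  FIRST(D) = { 'e', ε }

To compute FIRST(D e), process the symbols left to right:
Symbol D is a non-terminal. Add FIRST(D) \ {ε} = { 'e' }
D is nullable (ε ∈ FIRST(D)), continue to the next symbol.
Symbol e is a terminal. Add 'e' and stop.
FIRST(D e) = { 'e' }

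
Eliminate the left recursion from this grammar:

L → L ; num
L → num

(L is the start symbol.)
L is directly left-recursive. The standard transformation for
  A → A α₁ | ... | A α_m | β₁ | ... | β_n
is
  A  → β₁ A' | ... | β_n A'
  A' → α₁ A' | ... | α_m A' | ε

L → num becomes L → num L'
L → L ; num becomes L' → ; num L'
Add L' → ε

Resulting grammar:
L → num L'
L' → ; num L'
L' → ε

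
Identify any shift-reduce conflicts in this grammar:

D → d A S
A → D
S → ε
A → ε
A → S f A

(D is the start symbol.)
Yes — I2: [A → .] vs [D → . d A S]; I6: [A → .] vs [D → . d A S]

Augment with D' → D and build the canonical LR(0) collection (I0 = CLOSURE({[D' → . D]}), then GOTO on every symbol after a dot until no new states appear). It has 9 states:
  I0: { [D → . d A S], [D' → . D] }  — shift
  I1: { [D' → D .] }  — accept
  I2: { [A → . D], [A → . S f A], [A → .], [D → . d A S], [D → d . A S], [S → .] }  — shift, 2 reduces
  I3: { [D → d A . S], [S → .] }  — reduce
  I4: { [A → D .] }  — reduce
  I5: { [A → S . f A] }  — shift
  I6: { [A → . D], [A → . S f A], [A → .], [A → S f . A], [D → . d A S], [S → .] }  — shift, 2 reduces
  I7: { [A → S f A .] }  — reduce
  I8: { [D → d A S .] }  — reduce

I2 contains reduce items [A → .], [S → .] and shift item [D → . d A S] — shift-reduce conflict.
I6 contains reduce items [A → .], [S → .] and shift item [D → . d A S] — shift-reduce conflict.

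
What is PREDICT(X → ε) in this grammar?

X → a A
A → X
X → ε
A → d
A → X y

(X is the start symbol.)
PREDICT(X → ε) = (FIRST(RHS) \ {ε}) ∪ (FOLLOW(X) if ε ∈ FIRST(RHS), i.e. RHS ⇒* ε)
The right-hand side is ε (FIRST(ε) = { ε }), so the predict set is FOLLOW(X) = { $, 'y' }
PREDICT(X → ε) = { $, 'y' }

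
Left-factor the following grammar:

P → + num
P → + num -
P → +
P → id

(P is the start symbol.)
Left-factoring transforms A → αβ₁ | αβ₂ into A → αA' and A' → β₁ | β₂
(α is the longest common prefix among the alternatives). Repeat until
no nonterminal has two alternatives with a common prefix.

Round 1: P has alternatives sharing prefix '+'. Introduce P': P → + P'
  Add: P' → num
  Add: P' → num -
  Add: P' → ε

Round 2: P' has alternatives sharing prefix 'num'. Introduce P'': P' → num P''
  Add: P'' → ε
  Add: P'' → -

No remaining common prefixes — done.

Resulting grammar:
P → + P'
P' → num P''
P'' → ε
P'' → -
P' → ε
P → id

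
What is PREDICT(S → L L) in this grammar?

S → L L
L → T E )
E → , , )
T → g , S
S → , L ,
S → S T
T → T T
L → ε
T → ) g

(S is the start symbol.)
{ $, ')', ',', 'g' }

PREDICT(S → L L) = (FIRST(RHS) \ {ε}) ∪ (FOLLOW(S) if ε ∈ FIRST(RHS), i.e. RHS ⇒* ε)
FIRST(L) = { ')', 'g', ε }
FIRST(L L) = { ')', 'g', ε }
ε ∈ FIRST(L L) (the right-hand side is nullable), so add FOLLOW(S) = { $, ')', ',', 'g' }
PREDICT(S → L L) = { $, ')', ',', 'g' }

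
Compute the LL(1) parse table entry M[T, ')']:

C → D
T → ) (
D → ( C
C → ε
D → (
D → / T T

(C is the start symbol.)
T → ) (

To find M[T, ')'], we find productions for T where ')' is in the predict set (PREDICT(N → α) = (FIRST(α) \ {ε}) ∪ (FOLLOW(N) if α ⇒* ε)).

T → ) (: PREDICT = { ')' }
  ')' is in predict set, so this production goes in M[T, ')']

M[T, ')'] = T → ) (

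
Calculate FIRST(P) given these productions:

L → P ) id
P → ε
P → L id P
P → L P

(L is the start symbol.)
{ ')', ε }

To compute FIRST(P), examine every production with P on the left-hand side, reading each right-hand side left to right until a non-nullable symbol is reached.

FIRST sets of the other non-terminals involved (by the same procedure, iterated to a fixed point):
  FIRST(L) = { ')' }

From P → ε:
  - ε-production, so ε ∈ FIRST(P)
From P → L id P:
  - L is a non-terminal: add FIRST(L) \ {ε} = { ')' }
    L is not nullable, so stop
From P → L P:
  - L is a non-terminal: add FIRST(L) \ {ε} = { ')' }
    L is not nullable, so stop

Collecting: FIRST(P) = { ')', ε }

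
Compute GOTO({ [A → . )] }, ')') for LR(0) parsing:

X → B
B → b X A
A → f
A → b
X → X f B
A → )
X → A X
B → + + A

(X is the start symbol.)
GOTO(I, ')') = CLOSURE({ [A → αX.β] : [A → α.Xβ] ∈ I, X = ')' })

Items with dot before ')', with the dot advanced:
  [A → . )] → [A → ) .]
Closure adds nothing (no advanced item has the dot before a non-terminal).

GOTO = { [A → ) .] }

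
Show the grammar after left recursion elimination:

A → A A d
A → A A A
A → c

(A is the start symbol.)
A → c A'
A' → A d A'
A' → A A A'
A' → ε

A is directly left-recursive. The standard transformation for
  A → A α₁ | ... | A α_m | β₁ | ... | β_n
is
  A  → β₁ A' | ... | β_n A'
  A' → α₁ A' | ... | α_m A' | ε

A → c becomes A → c A'
A → A A d becomes A' → A d A'
A → A A A becomes A' → A A A'
Add A' → ε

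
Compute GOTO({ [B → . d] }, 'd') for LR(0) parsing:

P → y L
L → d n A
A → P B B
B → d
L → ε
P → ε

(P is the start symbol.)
{ [B → d .] }

GOTO(I, 'd') = CLOSURE({ [A → αX.β] : [A → α.Xβ] ∈ I, X = 'd' })

Items with dot before 'd', with the dot advanced:
  [B → . d] → [B → d .]
Closure adds nothing (no advanced item has the dot before a non-terminal).

GOTO = { [B → d .] }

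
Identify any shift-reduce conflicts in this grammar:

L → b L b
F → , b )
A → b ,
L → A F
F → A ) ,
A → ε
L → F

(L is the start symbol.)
Yes — I0: [A → .] vs [A → . b ,]; I2: [A → .] vs [A → . b ,]; I5: [A → .] vs [A → . b ,]; I6: [A → b , .] vs [F → , . b )]

Augment with L' → L and build the canonical LR(0) collection (I0 = CLOSURE({[L' → . L]}), then GOTO on every symbol after a dot until no new states appear). It has 17 states:
  I0: { [A → . b ,], [A → .], [F → . , b )], [F → . A ) ,], [L → . A F], [L → . F], [L → . b L b], [L' → . L] }  — shift, reduce
  I1: { [F → , . b )] }  — shift
  I2: { [A → . b ,], [A → .], [F → . , b )], [F → . A ) ,], [F → A . ) ,], [L → A . F] }  — shift, reduce
  I3: { [L → F .] }  — reduce
  I4: { [L' → L .] }  — accept
  I5: { [A → . b ,], [A → .], [A → b . ,], [F → . , b )], [F → . A ) ,], [L → . A F], [L → . F], [L → . b L b], [L → b . L b] }  — shift, reduce
  I6: { [A → b , .], [F → , . b )] }  — shift, reduce
  I7: { [L → b L . b] }  — shift
  I8: { [L → b L b .] }  — reduce
  I9: { [F → , b . )] }  — shift
  I10: { [F → , b ) .] }  — reduce
  I11: { [F → A ) . ,] }  — shift
  I12: { [F → A . ) ,] }  — shift
  I13: { [L → A F .] }  — reduce
  I14: { [A → b . ,] }  — shift
  I15: { [A → b , .] }  — reduce
  I16: { [F → A ) , .] }  — reduce

I0 contains reduce item [A → .] and shift items [A → . b ,], [F → . , b )], [L → . b L b] — shift-reduce conflict.
I2 contains reduce item [A → .] and shift items [A → . b ,], [F → . , b )], [F → A . ) ,] — shift-reduce conflict.
I5 contains reduce item [A → .] and shift items [A → . b ,], [A → b . ,], [F → . , b )], [L → . b L b] — shift-reduce conflict.
I6 contains reduce item [A → b , .] and shift item [F → , . b )] — shift-reduce conflict.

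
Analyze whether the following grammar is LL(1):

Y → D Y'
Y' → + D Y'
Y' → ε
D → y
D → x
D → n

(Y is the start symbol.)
Relevant sets:
  FOLLOW(Y') = { $ }

For Y':
  PREDICT(Y' → '+' D Y') = { '+' }
  PREDICT(Y' → ε) = { $ }
For D:
  PREDICT(D → y) = { 'y' }
  PREDICT(D → x) = { 'x' }
  PREDICT(D → n) = { 'n' }
Y has a single production, so nothing to check there.

All predict sets are disjoint. The grammar IS LL(1).

Answer: Yes, the grammar is LL(1).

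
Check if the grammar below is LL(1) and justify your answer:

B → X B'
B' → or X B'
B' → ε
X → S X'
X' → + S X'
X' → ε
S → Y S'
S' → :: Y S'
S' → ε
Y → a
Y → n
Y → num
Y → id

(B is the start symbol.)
Yes, the grammar is LL(1).

Relevant sets:
  FOLLOW(B') = { $ }
  FOLLOW(X') = { $, 'or' }
  FOLLOW(S') = { $, '+', 'or' }

For B':
  PREDICT(B' → or X B') = { 'or' }
  PREDICT(B' → ε) = { $ }
For X':
  PREDICT(X' → '+' S X') = { '+' }
  PREDICT(X' → ε) = { $, 'or' }
For S':
  PREDICT(S' → :: Y S') = { '::' }
  PREDICT(S' → ε) = { $, '+', 'or' }
For Y:
  PREDICT(Y → a) = { 'a' }
  PREDICT(Y → n) = { 'n' }
  PREDICT(Y → num) = { 'num' }
  PREDICT(Y → id) = { 'id' }
B, X, S have a single production, so nothing to check there.

All predict sets are disjoint. The grammar IS LL(1).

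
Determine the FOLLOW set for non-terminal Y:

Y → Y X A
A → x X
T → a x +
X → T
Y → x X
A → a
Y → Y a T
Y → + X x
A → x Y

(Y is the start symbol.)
{ $, 'a' }

To compute FOLLOW(Y), find every occurrence of Y on a right-hand side N → α Y β: add FIRST(β) \ {ε}, and if β is empty or nullable also add FOLLOW(N). Iterate to a fixed point.

Y is the start symbol, so $ ∈ FOLLOW(Y).
In Y → Y X A: Y is followed by X A, add FIRST(X A) \ {ε} = { 'a' }
In Y → Y a T: Y is followed by a T, add FIRST(a T) \ {ε} = { 'a' }
In A → x Y: Y is at the end, add FOLLOW(A)

The FOLLOW sets referred to above (computed the same way, to a fixed point):
  FOLLOW(A) = { $, 'a' }

Taking the union: FOLLOW(Y) = { $, 'a' }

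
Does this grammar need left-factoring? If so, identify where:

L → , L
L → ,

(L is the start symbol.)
Left-factoring is needed when two productions for the same non-terminal
share a common prefix on the right-hand side.

Productions for L:
  L → , L
  L → ,

Found common prefix ',' in productions for L

Answer: Yes, L has productions with common prefix ','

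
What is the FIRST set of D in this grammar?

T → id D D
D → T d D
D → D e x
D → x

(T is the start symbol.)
To compute FIRST(D), examine every production with D on the left-hand side, reading each right-hand side left to right until a non-nullable symbol is reached.

FIRST sets of the other non-terminals involved (by the same procedure, iterated to a fixed point):
  FIRST(T) = { 'id' }

From D → T d D:
  - T is a non-terminal: add FIRST(T) \ {ε} = { 'id' }
    T is not nullable, so stop
From D → D e x:
  - D is the symbol being defined: contributes nothing new
    D is not nullable, so stop
From D → x:
  - x is a terminal: add 'x' and stop

Collecting: FIRST(D) = { 'id', 'x' }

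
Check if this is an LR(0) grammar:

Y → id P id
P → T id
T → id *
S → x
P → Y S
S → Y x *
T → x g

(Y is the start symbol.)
A grammar is LR(0) if no state in the canonical LR(0) collection has:
  - both a shift item (dot before a terminal) and a complete item (shift-reduce conflict), or
  - two or more complete items (reduce-reduce conflict; the accept item [Y' → Y .] counts as a complete item here).

Augment with Y' → Y and build the canonical LR(0) collection (I0 = CLOSURE({[Y' → . Y]}), then GOTO on every symbol after a dot until no new states appear). It has 17 states:
  I0: { [Y → . id P id], [Y' → . Y] }  — shift
  I1: { [Y' → Y .] }  — accept
  I2: { [P → . T id], [P → . Y S], [T → . id *], [T → . x g], [Y → . id P id], [Y → id . P id] }  — shift
  I3: { [Y → id P . id] }  — shift
  I4: { [P → T . id] }  — shift
  I5: { [P → Y . S], [S → . Y x *], [S → . x], [Y → . id P id] }  — shift
  I6: { [P → . T id], [P → . Y S], [T → . id *], [T → . x g], [T → id . *], [Y → . id P id], [Y → id . P id] }  — shift
  I7: { [T → x . g] }  — shift
  I8: { [T → x g .] }  — reduce
  I9: { [T → id * .] }  — reduce
  I10: { [P → Y S .] }  — reduce
  I11: { [S → Y . x *] }  — shift
  I12: { [S → x .] }  — reduce
  I13: { [S → Y x . *] }  — shift
  I14: { [S → Y x * .] }  — reduce
  I15: { [P → T id .] }  — reduce
  I16: { [Y → id P id .] }  — reduce

Every state is either a pure shift/goto state or contains exactly one complete item and nothing to shift — no conflicts. The grammar is LR(0).

Answer: Yes, the grammar is LR(0)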